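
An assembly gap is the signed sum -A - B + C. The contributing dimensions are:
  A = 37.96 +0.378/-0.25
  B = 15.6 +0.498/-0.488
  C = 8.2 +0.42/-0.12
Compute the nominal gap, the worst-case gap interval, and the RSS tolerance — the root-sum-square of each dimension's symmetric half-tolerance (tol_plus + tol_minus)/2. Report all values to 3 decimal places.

nominal=-45.360 wc=[-46.356,-44.202] rss=0.644

Stack each dimension's contribution:
  -A: nom -37.960 → Σnom=-37.960; wc +0.250/-0.378 → slack +0.250/-0.378; half-tol=0.314, Σhalf²=0.098596
  -B: nom -15.600 → Σnom=-53.560; wc +0.488/-0.498 → slack +0.738/-0.876; half-tol=0.493, Σhalf²=0.341645
  +C: nom +8.200 → Σnom=-45.360; wc +0.420/-0.120 → slack +1.158/-0.996; half-tol=0.270, Σhalf²=0.414545
Nominal = -45.360. Worst-case = [-45.360 - 0.996, -45.360 + 1.158] = [-46.356, -44.202]. RSS = √0.414545 = 0.644.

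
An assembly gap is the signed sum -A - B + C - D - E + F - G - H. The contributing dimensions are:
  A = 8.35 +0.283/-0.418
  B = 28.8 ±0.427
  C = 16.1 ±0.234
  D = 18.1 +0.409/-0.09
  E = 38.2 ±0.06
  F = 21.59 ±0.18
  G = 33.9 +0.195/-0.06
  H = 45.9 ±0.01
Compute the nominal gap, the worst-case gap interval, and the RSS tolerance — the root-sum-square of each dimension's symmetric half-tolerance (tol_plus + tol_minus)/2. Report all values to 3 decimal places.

nominal=-135.560 wc=[-137.358,-134.081] rss=0.689

Stack each dimension's contribution:
  -A: nom -8.350 → Σnom=-8.350; wc +0.418/-0.283 → slack +0.418/-0.283; half-tol=0.350, Σhalf²=0.122850
  -B: nom -28.800 → Σnom=-37.150; wc +0.427/-0.427 → slack +0.845/-0.710; half-tol=0.427, Σhalf²=0.305179
  +C: nom +16.100 → Σnom=-21.050; wc +0.234/-0.234 → slack +1.079/-0.944; half-tol=0.234, Σhalf²=0.359935
  -D: nom -18.100 → Σnom=-39.150; wc +0.090/-0.409 → slack +1.169/-1.353; half-tol=0.249, Σhalf²=0.422185
  -E: nom -38.200 → Σnom=-77.350; wc +0.060/-0.060 → slack +1.229/-1.413; half-tol=0.060, Σhalf²=0.425785
  +F: nom +21.590 → Σnom=-55.760; wc +0.180/-0.180 → slack +1.409/-1.593; half-tol=0.180, Σhalf²=0.458185
  -G: nom -33.900 → Σnom=-89.660; wc +0.060/-0.195 → slack +1.469/-1.788; half-tol=0.128, Σhalf²=0.474442
  -H: nom -45.900 → Σnom=-135.560; wc +0.010/-0.010 → slack +1.479/-1.798; half-tol=0.010, Σhalf²=0.474542
Nominal = -135.560. Worst-case = [-135.560 - 1.798, -135.560 + 1.479] = [-137.358, -134.081]. RSS = √0.474542 = 0.689.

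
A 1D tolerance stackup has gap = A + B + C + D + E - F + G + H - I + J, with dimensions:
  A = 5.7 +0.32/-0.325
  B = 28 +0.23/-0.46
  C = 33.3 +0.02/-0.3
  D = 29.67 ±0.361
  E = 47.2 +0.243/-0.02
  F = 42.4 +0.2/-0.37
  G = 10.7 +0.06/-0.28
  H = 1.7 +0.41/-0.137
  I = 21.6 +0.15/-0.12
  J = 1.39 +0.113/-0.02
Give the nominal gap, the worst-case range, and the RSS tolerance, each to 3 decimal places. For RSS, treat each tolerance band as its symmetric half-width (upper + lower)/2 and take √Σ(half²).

nominal=93.660 wc=[91.407,95.907] rss=0.777

Stack each dimension's contribution:
  +A: nom +5.700 → Σnom=5.700; wc +0.320/-0.325 → slack +0.320/-0.325; half-tol=0.323, Σhalf²=0.104006
  +B: nom +28.000 → Σnom=33.700; wc +0.230/-0.460 → slack +0.550/-0.785; half-tol=0.345, Σhalf²=0.223031
  +C: nom +33.300 → Σnom=67.000; wc +0.020/-0.300 → slack +0.570/-1.085; half-tol=0.160, Σhalf²=0.248631
  +D: nom +29.670 → Σnom=96.670; wc +0.361/-0.361 → slack +0.931/-1.446; half-tol=0.361, Σhalf²=0.378952
  +E: nom +47.200 → Σnom=143.870; wc +0.243/-0.020 → slack +1.174/-1.466; half-tol=0.132, Σhalf²=0.396244
  -F: nom -42.400 → Σnom=101.470; wc +0.370/-0.200 → slack +1.544/-1.666; half-tol=0.285, Σhalf²=0.477469
  +G: nom +10.700 → Σnom=112.170; wc +0.060/-0.280 → slack +1.604/-1.946; half-tol=0.170, Σhalf²=0.506370
  +H: nom +1.700 → Σnom=113.870; wc +0.410/-0.137 → slack +2.014/-2.083; half-tol=0.273, Σhalf²=0.581172
  -I: nom -21.600 → Σnom=92.270; wc +0.120/-0.150 → slack +2.134/-2.233; half-tol=0.135, Σhalf²=0.599397
  +J: nom +1.390 → Σnom=93.660; wc +0.113/-0.020 → slack +2.247/-2.253; half-tol=0.067, Σhalf²=0.603819
Nominal = 93.660. Worst-case = [93.660 - 2.253, 93.660 + 2.247] = [91.407, 95.907]. RSS = √0.603819 = 0.777.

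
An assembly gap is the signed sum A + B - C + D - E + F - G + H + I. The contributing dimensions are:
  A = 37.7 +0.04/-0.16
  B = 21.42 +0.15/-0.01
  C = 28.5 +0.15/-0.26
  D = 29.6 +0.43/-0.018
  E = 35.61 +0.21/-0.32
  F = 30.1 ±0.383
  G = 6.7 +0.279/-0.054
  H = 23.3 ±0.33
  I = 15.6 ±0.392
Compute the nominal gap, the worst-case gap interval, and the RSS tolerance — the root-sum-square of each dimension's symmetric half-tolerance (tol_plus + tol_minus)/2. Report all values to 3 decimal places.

nominal=86.910 wc=[84.978,89.269] rss=0.785

Stack each dimension's contribution:
  +A: nom +37.700 → Σnom=37.700; wc +0.040/-0.160 → slack +0.040/-0.160; half-tol=0.100, Σhalf²=0.010000
  +B: nom +21.420 → Σnom=59.120; wc +0.150/-0.010 → slack +0.190/-0.170; half-tol=0.080, Σhalf²=0.016400
  -C: nom -28.500 → Σnom=30.620; wc +0.260/-0.150 → slack +0.450/-0.320; half-tol=0.205, Σhalf²=0.058425
  +D: nom +29.600 → Σnom=60.220; wc +0.430/-0.018 → slack +0.880/-0.338; half-tol=0.224, Σhalf²=0.108601
  -E: nom -35.610 → Σnom=24.610; wc +0.320/-0.210 → slack +1.200/-0.548; half-tol=0.265, Σhalf²=0.178826
  +F: nom +30.100 → Σnom=54.710; wc +0.383/-0.383 → slack +1.583/-0.931; half-tol=0.383, Σhalf²=0.325515
  -G: nom -6.700 → Σnom=48.010; wc +0.054/-0.279 → slack +1.637/-1.210; half-tol=0.167, Σhalf²=0.353237
  +H: nom +23.300 → Σnom=71.310; wc +0.330/-0.330 → slack +1.967/-1.540; half-tol=0.330, Σhalf²=0.462137
  +I: nom +15.600 → Σnom=86.910; wc +0.392/-0.392 → slack +2.359/-1.932; half-tol=0.392, Σhalf²=0.615801
Nominal = 86.910. Worst-case = [86.910 - 1.932, 86.910 + 2.359] = [84.978, 89.269]. RSS = √0.615801 = 0.785.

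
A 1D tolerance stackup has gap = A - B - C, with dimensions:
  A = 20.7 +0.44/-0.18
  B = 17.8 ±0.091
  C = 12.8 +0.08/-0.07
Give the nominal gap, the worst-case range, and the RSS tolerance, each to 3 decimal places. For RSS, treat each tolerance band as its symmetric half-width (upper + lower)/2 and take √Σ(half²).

nominal=-9.900 wc=[-10.251,-9.299] rss=0.332

Stack each dimension's contribution:
  +A: nom +20.700 → Σnom=20.700; wc +0.440/-0.180 → slack +0.440/-0.180; half-tol=0.310, Σhalf²=0.096100
  -B: nom -17.800 → Σnom=2.900; wc +0.091/-0.091 → slack +0.531/-0.271; half-tol=0.091, Σhalf²=0.104381
  -C: nom -12.800 → Σnom=-9.900; wc +0.070/-0.080 → slack +0.601/-0.351; half-tol=0.075, Σhalf²=0.110006
Nominal = -9.900. Worst-case = [-9.900 - 0.351, -9.900 + 0.601] = [-10.251, -9.299]. RSS = √0.110006 = 0.332.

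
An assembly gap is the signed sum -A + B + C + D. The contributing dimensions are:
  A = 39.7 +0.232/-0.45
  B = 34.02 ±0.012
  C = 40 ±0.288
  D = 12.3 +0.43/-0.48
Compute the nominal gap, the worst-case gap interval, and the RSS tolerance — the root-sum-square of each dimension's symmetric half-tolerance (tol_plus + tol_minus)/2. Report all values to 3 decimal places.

Stack each dimension's contribution:
  -A: nom -39.700 → Σnom=-39.700; wc +0.450/-0.232 → slack +0.450/-0.232; half-tol=0.341, Σhalf²=0.116281
  +B: nom +34.020 → Σnom=-5.680; wc +0.012/-0.012 → slack +0.462/-0.244; half-tol=0.012, Σhalf²=0.116425
  +C: nom +40.000 → Σnom=34.320; wc +0.288/-0.288 → slack +0.750/-0.532; half-tol=0.288, Σhalf²=0.199369
  +D: nom +12.300 → Σnom=46.620; wc +0.430/-0.480 → slack +1.180/-1.012; half-tol=0.455, Σhalf²=0.406394
Nominal = 46.620. Worst-case = [46.620 - 1.012, 46.620 + 1.180] = [45.608, 47.800]. RSS = √0.406394 = 0.637.

nominal=46.620 wc=[45.608,47.800] rss=0.637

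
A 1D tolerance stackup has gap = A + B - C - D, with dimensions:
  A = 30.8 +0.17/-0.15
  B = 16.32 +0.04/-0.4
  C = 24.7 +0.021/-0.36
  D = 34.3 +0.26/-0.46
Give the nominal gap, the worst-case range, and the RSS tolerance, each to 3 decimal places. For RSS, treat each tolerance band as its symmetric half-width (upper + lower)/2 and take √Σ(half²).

nominal=-11.880 wc=[-12.711,-10.850] rss=0.490

Stack each dimension's contribution:
  +A: nom +30.800 → Σnom=30.800; wc +0.170/-0.150 → slack +0.170/-0.150; half-tol=0.160, Σhalf²=0.025600
  +B: nom +16.320 → Σnom=47.120; wc +0.040/-0.400 → slack +0.210/-0.550; half-tol=0.220, Σhalf²=0.074000
  -C: nom -24.700 → Σnom=22.420; wc +0.360/-0.021 → slack +0.570/-0.571; half-tol=0.191, Σhalf²=0.110290
  -D: nom -34.300 → Σnom=-11.880; wc +0.460/-0.260 → slack +1.030/-0.831; half-tol=0.360, Σhalf²=0.239890
Nominal = -11.880. Worst-case = [-11.880 - 0.831, -11.880 + 1.030] = [-12.711, -10.850]. RSS = √0.239890 = 0.490.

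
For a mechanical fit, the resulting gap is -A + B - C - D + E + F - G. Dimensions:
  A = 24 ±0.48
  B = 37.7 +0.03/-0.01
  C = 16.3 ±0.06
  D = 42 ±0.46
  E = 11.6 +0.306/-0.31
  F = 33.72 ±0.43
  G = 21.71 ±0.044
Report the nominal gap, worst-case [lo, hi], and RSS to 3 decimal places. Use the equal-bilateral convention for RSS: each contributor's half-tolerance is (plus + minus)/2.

Stack each dimension's contribution:
  -A: nom -24.000 → Σnom=-24.000; wc +0.480/-0.480 → slack +0.480/-0.480; half-tol=0.480, Σhalf²=0.230400
  +B: nom +37.700 → Σnom=13.700; wc +0.030/-0.010 → slack +0.510/-0.490; half-tol=0.020, Σhalf²=0.230800
  -C: nom -16.300 → Σnom=-2.600; wc +0.060/-0.060 → slack +0.570/-0.550; half-tol=0.060, Σhalf²=0.234400
  -D: nom -42.000 → Σnom=-44.600; wc +0.460/-0.460 → slack +1.030/-1.010; half-tol=0.460, Σhalf²=0.446000
  +E: nom +11.600 → Σnom=-33.000; wc +0.306/-0.310 → slack +1.336/-1.320; half-tol=0.308, Σhalf²=0.540864
  +F: nom +33.720 → Σnom=0.720; wc +0.430/-0.430 → slack +1.766/-1.750; half-tol=0.430, Σhalf²=0.725764
  -G: nom -21.710 → Σnom=-20.990; wc +0.044/-0.044 → slack +1.810/-1.794; half-tol=0.044, Σhalf²=0.727700
Nominal = -20.990. Worst-case = [-20.990 - 1.794, -20.990 + 1.810] = [-22.784, -19.180]. RSS = √0.727700 = 0.853.

nominal=-20.990 wc=[-22.784,-19.180] rss=0.853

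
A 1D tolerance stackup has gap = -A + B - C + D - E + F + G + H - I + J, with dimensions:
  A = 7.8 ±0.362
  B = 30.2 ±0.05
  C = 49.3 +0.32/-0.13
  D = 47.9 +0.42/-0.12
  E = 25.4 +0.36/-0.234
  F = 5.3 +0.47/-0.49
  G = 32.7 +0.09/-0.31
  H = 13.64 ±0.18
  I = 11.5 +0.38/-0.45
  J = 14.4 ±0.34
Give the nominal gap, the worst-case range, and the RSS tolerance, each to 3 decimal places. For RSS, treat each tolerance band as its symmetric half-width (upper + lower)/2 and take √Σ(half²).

nominal=50.140 wc=[47.228,52.866] rss=0.967

Stack each dimension's contribution:
  -A: nom -7.800 → Σnom=-7.800; wc +0.362/-0.362 → slack +0.362/-0.362; half-tol=0.362, Σhalf²=0.131044
  +B: nom +30.200 → Σnom=22.400; wc +0.050/-0.050 → slack +0.412/-0.412; half-tol=0.050, Σhalf²=0.133544
  -C: nom -49.300 → Σnom=-26.900; wc +0.130/-0.320 → slack +0.542/-0.732; half-tol=0.225, Σhalf²=0.184169
  +D: nom +47.900 → Σnom=21.000; wc +0.420/-0.120 → slack +0.962/-0.852; half-tol=0.270, Σhalf²=0.257069
  -E: nom -25.400 → Σnom=-4.400; wc +0.234/-0.360 → slack +1.196/-1.212; half-tol=0.297, Σhalf²=0.345278
  +F: nom +5.300 → Σnom=0.900; wc +0.470/-0.490 → slack +1.666/-1.702; half-tol=0.480, Σhalf²=0.575678
  +G: nom +32.700 → Σnom=33.600; wc +0.090/-0.310 → slack +1.756/-2.012; half-tol=0.200, Σhalf²=0.615678
  +H: nom +13.640 → Σnom=47.240; wc +0.180/-0.180 → slack +1.936/-2.192; half-tol=0.180, Σhalf²=0.648078
  -I: nom -11.500 → Σnom=35.740; wc +0.450/-0.380 → slack +2.386/-2.572; half-tol=0.415, Σhalf²=0.820303
  +J: nom +14.400 → Σnom=50.140; wc +0.340/-0.340 → slack +2.726/-2.912; half-tol=0.340, Σhalf²=0.935903
Nominal = 50.140. Worst-case = [50.140 - 2.912, 50.140 + 2.726] = [47.228, 52.866]. RSS = √0.935903 = 0.967.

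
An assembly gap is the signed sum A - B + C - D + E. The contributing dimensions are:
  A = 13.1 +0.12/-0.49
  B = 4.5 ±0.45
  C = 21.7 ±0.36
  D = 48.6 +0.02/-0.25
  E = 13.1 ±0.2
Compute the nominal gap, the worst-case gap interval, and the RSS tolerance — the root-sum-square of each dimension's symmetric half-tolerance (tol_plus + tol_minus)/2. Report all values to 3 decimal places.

nominal=-5.200 wc=[-6.720,-3.820] rss=0.695

Stack each dimension's contribution:
  +A: nom +13.100 → Σnom=13.100; wc +0.120/-0.490 → slack +0.120/-0.490; half-tol=0.305, Σhalf²=0.093025
  -B: nom -4.500 → Σnom=8.600; wc +0.450/-0.450 → slack +0.570/-0.940; half-tol=0.450, Σhalf²=0.295525
  +C: nom +21.700 → Σnom=30.300; wc +0.360/-0.360 → slack +0.930/-1.300; half-tol=0.360, Σhalf²=0.425125
  -D: nom -48.600 → Σnom=-18.300; wc +0.250/-0.020 → slack +1.180/-1.320; half-tol=0.135, Σhalf²=0.443350
  +E: nom +13.100 → Σnom=-5.200; wc +0.200/-0.200 → slack +1.380/-1.520; half-tol=0.200, Σhalf²=0.483350
Nominal = -5.200. Worst-case = [-5.200 - 1.520, -5.200 + 1.380] = [-6.720, -3.820]. RSS = √0.483350 = 0.695.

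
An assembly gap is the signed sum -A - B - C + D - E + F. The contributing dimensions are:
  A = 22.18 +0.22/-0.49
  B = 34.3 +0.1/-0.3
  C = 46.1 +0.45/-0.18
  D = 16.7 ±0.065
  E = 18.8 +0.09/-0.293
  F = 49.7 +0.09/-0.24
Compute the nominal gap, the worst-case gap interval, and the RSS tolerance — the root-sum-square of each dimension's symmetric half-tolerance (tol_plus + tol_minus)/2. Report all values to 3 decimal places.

Stack each dimension's contribution:
  -A: nom -22.180 → Σnom=-22.180; wc +0.490/-0.220 → slack +0.490/-0.220; half-tol=0.355, Σhalf²=0.126025
  -B: nom -34.300 → Σnom=-56.480; wc +0.300/-0.100 → slack +0.790/-0.320; half-tol=0.200, Σhalf²=0.166025
  -C: nom -46.100 → Σnom=-102.580; wc +0.180/-0.450 → slack +0.970/-0.770; half-tol=0.315, Σhalf²=0.265250
  +D: nom +16.700 → Σnom=-85.880; wc +0.065/-0.065 → slack +1.035/-0.835; half-tol=0.065, Σhalf²=0.269475
  -E: nom -18.800 → Σnom=-104.680; wc +0.293/-0.090 → slack +1.328/-0.925; half-tol=0.192, Σhalf²=0.306147
  +F: nom +49.700 → Σnom=-54.980; wc +0.090/-0.240 → slack +1.418/-1.165; half-tol=0.165, Σhalf²=0.333372
Nominal = -54.980. Worst-case = [-54.980 - 1.165, -54.980 + 1.418] = [-56.145, -53.562]. RSS = √0.333372 = 0.577.

nominal=-54.980 wc=[-56.145,-53.562] rss=0.577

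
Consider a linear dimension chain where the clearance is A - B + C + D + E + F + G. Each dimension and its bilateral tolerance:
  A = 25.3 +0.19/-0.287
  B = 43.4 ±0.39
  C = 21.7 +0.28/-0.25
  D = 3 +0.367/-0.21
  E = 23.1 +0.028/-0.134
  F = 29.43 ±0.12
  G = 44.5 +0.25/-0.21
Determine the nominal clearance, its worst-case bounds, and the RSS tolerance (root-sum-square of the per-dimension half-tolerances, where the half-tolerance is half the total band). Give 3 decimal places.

nominal=103.630 wc=[102.029,105.255] rss=0.661

Stack each dimension's contribution:
  +A: nom +25.300 → Σnom=25.300; wc +0.190/-0.287 → slack +0.190/-0.287; half-tol=0.238, Σhalf²=0.056882
  -B: nom -43.400 → Σnom=-18.100; wc +0.390/-0.390 → slack +0.580/-0.677; half-tol=0.390, Σhalf²=0.208982
  +C: nom +21.700 → Σnom=3.600; wc +0.280/-0.250 → slack +0.860/-0.927; half-tol=0.265, Σhalf²=0.279207
  +D: nom +3.000 → Σnom=6.600; wc +0.367/-0.210 → slack +1.227/-1.137; half-tol=0.288, Σhalf²=0.362440
  +E: nom +23.100 → Σnom=29.700; wc +0.028/-0.134 → slack +1.255/-1.271; half-tol=0.081, Σhalf²=0.369001
  +F: nom +29.430 → Σnom=59.130; wc +0.120/-0.120 → slack +1.375/-1.391; half-tol=0.120, Σhalf²=0.383401
  +G: nom +44.500 → Σnom=103.630; wc +0.250/-0.210 → slack +1.625/-1.601; half-tol=0.230, Σhalf²=0.436301
Nominal = 103.630. Worst-case = [103.630 - 1.601, 103.630 + 1.625] = [102.029, 105.255]. RSS = √0.436301 = 0.661.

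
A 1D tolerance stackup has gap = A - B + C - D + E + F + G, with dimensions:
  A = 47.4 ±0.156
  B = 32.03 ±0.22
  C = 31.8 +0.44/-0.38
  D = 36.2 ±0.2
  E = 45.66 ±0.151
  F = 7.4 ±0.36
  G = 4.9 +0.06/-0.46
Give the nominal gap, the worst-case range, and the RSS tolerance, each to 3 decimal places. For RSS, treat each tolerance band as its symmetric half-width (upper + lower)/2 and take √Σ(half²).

Stack each dimension's contribution:
  +A: nom +47.400 → Σnom=47.400; wc +0.156/-0.156 → slack +0.156/-0.156; half-tol=0.156, Σhalf²=0.024336
  -B: nom -32.030 → Σnom=15.370; wc +0.220/-0.220 → slack +0.376/-0.376; half-tol=0.220, Σhalf²=0.072736
  +C: nom +31.800 → Σnom=47.170; wc +0.440/-0.380 → slack +0.816/-0.756; half-tol=0.410, Σhalf²=0.240836
  -D: nom -36.200 → Σnom=10.970; wc +0.200/-0.200 → slack +1.016/-0.956; half-tol=0.200, Σhalf²=0.280836
  +E: nom +45.660 → Σnom=56.630; wc +0.151/-0.151 → slack +1.167/-1.107; half-tol=0.151, Σhalf²=0.303637
  +F: nom +7.400 → Σnom=64.030; wc +0.360/-0.360 → slack +1.527/-1.467; half-tol=0.360, Σhalf²=0.433237
  +G: nom +4.900 → Σnom=68.930; wc +0.060/-0.460 → slack +1.587/-1.927; half-tol=0.260, Σhalf²=0.500837
Nominal = 68.930. Worst-case = [68.930 - 1.927, 68.930 + 1.587] = [67.003, 70.517]. RSS = √0.500837 = 0.708.

nominal=68.930 wc=[67.003,70.517] rss=0.708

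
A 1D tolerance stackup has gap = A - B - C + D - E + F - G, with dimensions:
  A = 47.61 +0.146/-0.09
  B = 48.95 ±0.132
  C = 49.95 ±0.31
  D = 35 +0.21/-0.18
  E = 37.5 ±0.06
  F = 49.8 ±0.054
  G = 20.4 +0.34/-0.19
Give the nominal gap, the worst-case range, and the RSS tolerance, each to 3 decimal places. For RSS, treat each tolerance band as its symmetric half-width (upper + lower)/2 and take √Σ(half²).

Stack each dimension's contribution:
  +A: nom +47.610 → Σnom=47.610; wc +0.146/-0.090 → slack +0.146/-0.090; half-tol=0.118, Σhalf²=0.013924
  -B: nom -48.950 → Σnom=-1.340; wc +0.132/-0.132 → slack +0.278/-0.222; half-tol=0.132, Σhalf²=0.031348
  -C: nom -49.950 → Σnom=-51.290; wc +0.310/-0.310 → slack +0.588/-0.532; half-tol=0.310, Σhalf²=0.127448
  +D: nom +35.000 → Σnom=-16.290; wc +0.210/-0.180 → slack +0.798/-0.712; half-tol=0.195, Σhalf²=0.165473
  -E: nom -37.500 → Σnom=-53.790; wc +0.060/-0.060 → slack +0.858/-0.772; half-tol=0.060, Σhalf²=0.169073
  +F: nom +49.800 → Σnom=-3.990; wc +0.054/-0.054 → slack +0.912/-0.826; half-tol=0.054, Σhalf²=0.171989
  -G: nom -20.400 → Σnom=-24.390; wc +0.190/-0.340 → slack +1.102/-1.166; half-tol=0.265, Σhalf²=0.242214
Nominal = -24.390. Worst-case = [-24.390 - 1.166, -24.390 + 1.102] = [-25.556, -23.288]. RSS = √0.242214 = 0.492.

nominal=-24.390 wc=[-25.556,-23.288] rss=0.492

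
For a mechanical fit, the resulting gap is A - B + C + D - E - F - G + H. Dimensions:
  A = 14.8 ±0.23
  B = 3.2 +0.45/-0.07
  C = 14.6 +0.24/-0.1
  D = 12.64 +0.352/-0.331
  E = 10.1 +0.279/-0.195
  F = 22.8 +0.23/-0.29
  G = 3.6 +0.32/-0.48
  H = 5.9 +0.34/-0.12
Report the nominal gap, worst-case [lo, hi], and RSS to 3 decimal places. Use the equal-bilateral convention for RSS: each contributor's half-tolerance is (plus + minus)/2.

nominal=8.240 wc=[6.180,10.437] rss=0.776

Stack each dimension's contribution:
  +A: nom +14.800 → Σnom=14.800; wc +0.230/-0.230 → slack +0.230/-0.230; half-tol=0.230, Σhalf²=0.052900
  -B: nom -3.200 → Σnom=11.600; wc +0.070/-0.450 → slack +0.300/-0.680; half-tol=0.260, Σhalf²=0.120500
  +C: nom +14.600 → Σnom=26.200; wc +0.240/-0.100 → slack +0.540/-0.780; half-tol=0.170, Σhalf²=0.149400
  +D: nom +12.640 → Σnom=38.840; wc +0.352/-0.331 → slack +0.892/-1.111; half-tol=0.342, Σhalf²=0.266022
  -E: nom -10.100 → Σnom=28.740; wc +0.195/-0.279 → slack +1.087/-1.390; half-tol=0.237, Σhalf²=0.322191
  -F: nom -22.800 → Σnom=5.940; wc +0.290/-0.230 → slack +1.377/-1.620; half-tol=0.260, Σhalf²=0.389791
  -G: nom -3.600 → Σnom=2.340; wc +0.480/-0.320 → slack +1.857/-1.940; half-tol=0.400, Σhalf²=0.549791
  +H: nom +5.900 → Σnom=8.240; wc +0.340/-0.120 → slack +2.197/-2.060; half-tol=0.230, Σhalf²=0.602691
Nominal = 8.240. Worst-case = [8.240 - 2.060, 8.240 + 2.197] = [6.180, 10.437]. RSS = √0.602691 = 0.776.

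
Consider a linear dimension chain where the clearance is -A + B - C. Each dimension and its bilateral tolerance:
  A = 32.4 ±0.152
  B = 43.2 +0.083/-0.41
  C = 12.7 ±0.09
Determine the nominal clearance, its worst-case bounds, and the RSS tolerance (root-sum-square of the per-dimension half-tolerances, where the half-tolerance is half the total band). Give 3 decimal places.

Stack each dimension's contribution:
  -A: nom -32.400 → Σnom=-32.400; wc +0.152/-0.152 → slack +0.152/-0.152; half-tol=0.152, Σhalf²=0.023104
  +B: nom +43.200 → Σnom=10.800; wc +0.083/-0.410 → slack +0.235/-0.562; half-tol=0.246, Σhalf²=0.083866
  -C: nom -12.700 → Σnom=-1.900; wc +0.090/-0.090 → slack +0.325/-0.652; half-tol=0.090, Σhalf²=0.091966
Nominal = -1.900. Worst-case = [-1.900 - 0.652, -1.900 + 0.325] = [-2.552, -1.575]. RSS = √0.091966 = 0.303.

nominal=-1.900 wc=[-2.552,-1.575] rss=0.303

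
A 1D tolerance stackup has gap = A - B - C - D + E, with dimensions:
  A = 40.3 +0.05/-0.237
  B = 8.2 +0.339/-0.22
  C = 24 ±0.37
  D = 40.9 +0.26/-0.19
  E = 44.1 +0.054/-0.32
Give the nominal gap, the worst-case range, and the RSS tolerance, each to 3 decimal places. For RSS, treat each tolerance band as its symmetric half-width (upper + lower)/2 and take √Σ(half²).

Stack each dimension's contribution:
  +A: nom +40.300 → Σnom=40.300; wc +0.050/-0.237 → slack +0.050/-0.237; half-tol=0.143, Σhalf²=0.020592
  -B: nom -8.200 → Σnom=32.100; wc +0.220/-0.339 → slack +0.270/-0.576; half-tol=0.280, Σhalf²=0.098713
  -C: nom -24.000 → Σnom=8.100; wc +0.370/-0.370 → slack +0.640/-0.946; half-tol=0.370, Σhalf²=0.235613
  -D: nom -40.900 → Σnom=-32.800; wc +0.190/-0.260 → slack +0.830/-1.206; half-tol=0.225, Σhalf²=0.286238
  +E: nom +44.100 → Σnom=11.300; wc +0.054/-0.320 → slack +0.884/-1.526; half-tol=0.187, Σhalf²=0.321207
Nominal = 11.300. Worst-case = [11.300 - 1.526, 11.300 + 0.884] = [9.774, 12.184]. RSS = √0.321207 = 0.567.

nominal=11.300 wc=[9.774,12.184] rss=0.567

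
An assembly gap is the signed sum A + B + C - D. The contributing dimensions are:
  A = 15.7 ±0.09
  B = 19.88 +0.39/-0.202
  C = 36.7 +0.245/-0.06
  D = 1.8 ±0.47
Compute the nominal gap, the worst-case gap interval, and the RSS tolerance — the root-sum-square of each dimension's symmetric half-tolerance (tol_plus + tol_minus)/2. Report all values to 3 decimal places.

Stack each dimension's contribution:
  +A: nom +15.700 → Σnom=15.700; wc +0.090/-0.090 → slack +0.090/-0.090; half-tol=0.090, Σhalf²=0.008100
  +B: nom +19.880 → Σnom=35.580; wc +0.390/-0.202 → slack +0.480/-0.292; half-tol=0.296, Σhalf²=0.095716
  +C: nom +36.700 → Σnom=72.280; wc +0.245/-0.060 → slack +0.725/-0.352; half-tol=0.152, Σhalf²=0.118972
  -D: nom -1.800 → Σnom=70.480; wc +0.470/-0.470 → slack +1.195/-0.822; half-tol=0.470, Σhalf²=0.339872
Nominal = 70.480. Worst-case = [70.480 - 0.822, 70.480 + 1.195] = [69.658, 71.675]. RSS = √0.339872 = 0.583.

nominal=70.480 wc=[69.658,71.675] rss=0.583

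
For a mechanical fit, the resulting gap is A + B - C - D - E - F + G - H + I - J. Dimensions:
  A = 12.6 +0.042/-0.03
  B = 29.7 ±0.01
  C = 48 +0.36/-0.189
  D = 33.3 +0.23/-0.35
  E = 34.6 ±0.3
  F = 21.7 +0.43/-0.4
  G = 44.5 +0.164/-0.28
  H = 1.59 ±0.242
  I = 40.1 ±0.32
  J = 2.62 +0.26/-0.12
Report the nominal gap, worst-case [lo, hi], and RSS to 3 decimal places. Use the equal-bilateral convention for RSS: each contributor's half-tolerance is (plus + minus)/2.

nominal=-14.910 wc=[-17.372,-12.773] rss=0.818

Stack each dimension's contribution:
  +A: nom +12.600 → Σnom=12.600; wc +0.042/-0.030 → slack +0.042/-0.030; half-tol=0.036, Σhalf²=0.001296
  +B: nom +29.700 → Σnom=42.300; wc +0.010/-0.010 → slack +0.052/-0.040; half-tol=0.010, Σhalf²=0.001396
  -C: nom -48.000 → Σnom=-5.700; wc +0.189/-0.360 → slack +0.241/-0.400; half-tol=0.274, Σhalf²=0.076746
  -D: nom -33.300 → Σnom=-39.000; wc +0.350/-0.230 → slack +0.591/-0.630; half-tol=0.290, Σhalf²=0.160846
  -E: nom -34.600 → Σnom=-73.600; wc +0.300/-0.300 → slack +0.891/-0.930; half-tol=0.300, Σhalf²=0.250846
  -F: nom -21.700 → Σnom=-95.300; wc +0.400/-0.430 → slack +1.291/-1.360; half-tol=0.415, Σhalf²=0.423071
  +G: nom +44.500 → Σnom=-50.800; wc +0.164/-0.280 → slack +1.455/-1.640; half-tol=0.222, Σhalf²=0.472355
  -H: nom -1.590 → Σnom=-52.390; wc +0.242/-0.242 → slack +1.697/-1.882; half-tol=0.242, Σhalf²=0.530919
  +I: nom +40.100 → Σnom=-12.290; wc +0.320/-0.320 → slack +2.017/-2.202; half-tol=0.320, Σhalf²=0.633319
  -J: nom -2.620 → Σnom=-14.910; wc +0.120/-0.260 → slack +2.137/-2.462; half-tol=0.190, Σhalf²=0.669419
Nominal = -14.910. Worst-case = [-14.910 - 2.462, -14.910 + 2.137] = [-17.372, -12.773]. RSS = √0.669419 = 0.818.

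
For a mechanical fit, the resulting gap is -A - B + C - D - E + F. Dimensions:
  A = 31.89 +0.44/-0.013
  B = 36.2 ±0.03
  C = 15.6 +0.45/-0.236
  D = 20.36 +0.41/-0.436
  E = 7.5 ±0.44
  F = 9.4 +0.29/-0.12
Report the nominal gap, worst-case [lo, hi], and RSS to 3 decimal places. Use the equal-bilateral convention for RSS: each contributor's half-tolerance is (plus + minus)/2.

Stack each dimension's contribution:
  -A: nom -31.890 → Σnom=-31.890; wc +0.013/-0.440 → slack +0.013/-0.440; half-tol=0.227, Σhalf²=0.051302
  -B: nom -36.200 → Σnom=-68.090; wc +0.030/-0.030 → slack +0.043/-0.470; half-tol=0.030, Σhalf²=0.052202
  +C: nom +15.600 → Σnom=-52.490; wc +0.450/-0.236 → slack +0.493/-0.706; half-tol=0.343, Σhalf²=0.169851
  -D: nom -20.360 → Σnom=-72.850; wc +0.436/-0.410 → slack +0.929/-1.116; half-tol=0.423, Σhalf²=0.348780
  -E: nom -7.500 → Σnom=-80.350; wc +0.440/-0.440 → slack +1.369/-1.556; half-tol=0.440, Σhalf²=0.542380
  +F: nom +9.400 → Σnom=-70.950; wc +0.290/-0.120 → slack +1.659/-1.676; half-tol=0.205, Σhalf²=0.584405
Nominal = -70.950. Worst-case = [-70.950 - 1.676, -70.950 + 1.659] = [-72.626, -69.291]. RSS = √0.584405 = 0.764.

nominal=-70.950 wc=[-72.626,-69.291] rss=0.764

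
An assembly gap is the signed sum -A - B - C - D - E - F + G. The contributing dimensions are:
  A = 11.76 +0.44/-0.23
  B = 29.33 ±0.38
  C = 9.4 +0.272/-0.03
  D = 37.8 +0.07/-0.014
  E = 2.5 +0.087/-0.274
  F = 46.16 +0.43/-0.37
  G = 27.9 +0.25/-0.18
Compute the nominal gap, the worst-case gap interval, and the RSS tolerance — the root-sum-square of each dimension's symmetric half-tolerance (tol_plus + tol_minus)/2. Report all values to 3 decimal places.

nominal=-109.050 wc=[-110.909,-107.502] rss=0.721

Stack each dimension's contribution:
  -A: nom -11.760 → Σnom=-11.760; wc +0.230/-0.440 → slack +0.230/-0.440; half-tol=0.335, Σhalf²=0.112225
  -B: nom -29.330 → Σnom=-41.090; wc +0.380/-0.380 → slack +0.610/-0.820; half-tol=0.380, Σhalf²=0.256625
  -C: nom -9.400 → Σnom=-50.490; wc +0.030/-0.272 → slack +0.640/-1.092; half-tol=0.151, Σhalf²=0.279426
  -D: nom -37.800 → Σnom=-88.290; wc +0.014/-0.070 → slack +0.654/-1.162; half-tol=0.042, Σhalf²=0.281190
  -E: nom -2.500 → Σnom=-90.790; wc +0.274/-0.087 → slack +0.928/-1.249; half-tol=0.180, Σhalf²=0.313770
  -F: nom -46.160 → Σnom=-136.950; wc +0.370/-0.430 → slack +1.298/-1.679; half-tol=0.400, Σhalf²=0.473770
  +G: nom +27.900 → Σnom=-109.050; wc +0.250/-0.180 → slack +1.548/-1.859; half-tol=0.215, Σhalf²=0.519995
Nominal = -109.050. Worst-case = [-109.050 - 1.859, -109.050 + 1.548] = [-110.909, -107.502]. RSS = √0.519995 = 0.721.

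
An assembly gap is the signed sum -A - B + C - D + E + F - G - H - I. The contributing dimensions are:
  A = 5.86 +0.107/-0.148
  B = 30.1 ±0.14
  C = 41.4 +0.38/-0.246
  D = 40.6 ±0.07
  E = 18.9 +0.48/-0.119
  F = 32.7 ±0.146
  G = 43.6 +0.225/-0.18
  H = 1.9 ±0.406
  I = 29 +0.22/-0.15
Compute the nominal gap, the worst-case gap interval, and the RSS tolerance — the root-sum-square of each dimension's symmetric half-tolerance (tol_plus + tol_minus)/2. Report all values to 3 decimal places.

nominal=-58.060 wc=[-59.739,-55.960] rss=0.700

Stack each dimension's contribution:
  -A: nom -5.860 → Σnom=-5.860; wc +0.148/-0.107 → slack +0.148/-0.107; half-tol=0.128, Σhalf²=0.016256
  -B: nom -30.100 → Σnom=-35.960; wc +0.140/-0.140 → slack +0.288/-0.247; half-tol=0.140, Σhalf²=0.035856
  +C: nom +41.400 → Σnom=5.440; wc +0.380/-0.246 → slack +0.668/-0.493; half-tol=0.313, Σhalf²=0.133825
  -D: nom -40.600 → Σnom=-35.160; wc +0.070/-0.070 → slack +0.738/-0.563; half-tol=0.070, Σhalf²=0.138725
  +E: nom +18.900 → Σnom=-16.260; wc +0.480/-0.119 → slack +1.218/-0.682; half-tol=0.299, Σhalf²=0.228426
  +F: nom +32.700 → Σnom=16.440; wc +0.146/-0.146 → slack +1.364/-0.828; half-tol=0.146, Σhalf²=0.249742
  -G: nom -43.600 → Σnom=-27.160; wc +0.180/-0.225 → slack +1.544/-1.053; half-tol=0.203, Σhalf²=0.290748
  -H: nom -1.900 → Σnom=-29.060; wc +0.406/-0.406 → slack +1.950/-1.459; half-tol=0.406, Σhalf²=0.455584
  -I: nom -29.000 → Σnom=-58.060; wc +0.150/-0.220 → slack +2.100/-1.679; half-tol=0.185, Σhalf²=0.489809
Nominal = -58.060. Worst-case = [-58.060 - 1.679, -58.060 + 2.100] = [-59.739, -55.960]. RSS = √0.489809 = 0.700.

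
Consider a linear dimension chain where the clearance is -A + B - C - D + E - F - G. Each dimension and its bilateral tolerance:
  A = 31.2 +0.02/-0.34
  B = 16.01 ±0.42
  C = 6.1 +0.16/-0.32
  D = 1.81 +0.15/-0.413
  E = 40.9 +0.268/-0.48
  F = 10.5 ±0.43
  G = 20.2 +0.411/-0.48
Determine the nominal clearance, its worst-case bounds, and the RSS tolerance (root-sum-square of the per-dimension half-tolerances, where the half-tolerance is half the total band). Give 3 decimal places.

nominal=-12.900 wc=[-14.971,-10.229] rss=0.932

Stack each dimension's contribution:
  -A: nom -31.200 → Σnom=-31.200; wc +0.340/-0.020 → slack +0.340/-0.020; half-tol=0.180, Σhalf²=0.032400
  +B: nom +16.010 → Σnom=-15.190; wc +0.420/-0.420 → slack +0.760/-0.440; half-tol=0.420, Σhalf²=0.208800
  -C: nom -6.100 → Σnom=-21.290; wc +0.320/-0.160 → slack +1.080/-0.600; half-tol=0.240, Σhalf²=0.266400
  -D: nom -1.810 → Σnom=-23.100; wc +0.413/-0.150 → slack +1.493/-0.750; half-tol=0.281, Σhalf²=0.345642
  +E: nom +40.900 → Σnom=17.800; wc +0.268/-0.480 → slack +1.761/-1.230; half-tol=0.374, Σhalf²=0.485518
  -F: nom -10.500 → Σnom=7.300; wc +0.430/-0.430 → slack +2.191/-1.660; half-tol=0.430, Σhalf²=0.670418
  -G: nom -20.200 → Σnom=-12.900; wc +0.480/-0.411 → slack +2.671/-2.071; half-tol=0.446, Σhalf²=0.868888
Nominal = -12.900. Worst-case = [-12.900 - 2.071, -12.900 + 2.671] = [-14.971, -10.229]. RSS = √0.868888 = 0.932.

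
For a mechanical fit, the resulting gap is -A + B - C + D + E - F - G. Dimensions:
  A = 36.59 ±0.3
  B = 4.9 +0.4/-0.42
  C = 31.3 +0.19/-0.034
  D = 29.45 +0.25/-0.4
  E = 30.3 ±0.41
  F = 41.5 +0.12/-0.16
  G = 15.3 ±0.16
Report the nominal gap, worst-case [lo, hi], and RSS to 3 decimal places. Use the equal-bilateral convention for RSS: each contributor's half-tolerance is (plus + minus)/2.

nominal=-60.040 wc=[-62.040,-58.326] rss=0.768

Stack each dimension's contribution:
  -A: nom -36.590 → Σnom=-36.590; wc +0.300/-0.300 → slack +0.300/-0.300; half-tol=0.300, Σhalf²=0.090000
  +B: nom +4.900 → Σnom=-31.690; wc +0.400/-0.420 → slack +0.700/-0.720; half-tol=0.410, Σhalf²=0.258100
  -C: nom -31.300 → Σnom=-62.990; wc +0.034/-0.190 → slack +0.734/-0.910; half-tol=0.112, Σhalf²=0.270644
  +D: nom +29.450 → Σnom=-33.540; wc +0.250/-0.400 → slack +0.984/-1.310; half-tol=0.325, Σhalf²=0.376269
  +E: nom +30.300 → Σnom=-3.240; wc +0.410/-0.410 → slack +1.394/-1.720; half-tol=0.410, Σhalf²=0.544369
  -F: nom -41.500 → Σnom=-44.740; wc +0.160/-0.120 → slack +1.554/-1.840; half-tol=0.140, Σhalf²=0.563969
  -G: nom -15.300 → Σnom=-60.040; wc +0.160/-0.160 → slack +1.714/-2.000; half-tol=0.160, Σhalf²=0.589569
Nominal = -60.040. Worst-case = [-60.040 - 2.000, -60.040 + 1.714] = [-62.040, -58.326]. RSS = √0.589569 = 0.768.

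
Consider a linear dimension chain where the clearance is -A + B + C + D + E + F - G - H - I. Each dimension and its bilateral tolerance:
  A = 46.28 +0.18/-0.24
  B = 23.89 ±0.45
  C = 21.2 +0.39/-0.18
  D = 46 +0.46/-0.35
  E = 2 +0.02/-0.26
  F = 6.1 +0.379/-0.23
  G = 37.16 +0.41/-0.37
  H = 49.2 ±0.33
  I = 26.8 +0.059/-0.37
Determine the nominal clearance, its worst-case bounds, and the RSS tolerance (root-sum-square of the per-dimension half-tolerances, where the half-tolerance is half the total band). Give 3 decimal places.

nominal=-60.250 wc=[-62.699,-57.241] rss=0.955

Stack each dimension's contribution:
  -A: nom -46.280 → Σnom=-46.280; wc +0.240/-0.180 → slack +0.240/-0.180; half-tol=0.210, Σhalf²=0.044100
  +B: nom +23.890 → Σnom=-22.390; wc +0.450/-0.450 → slack +0.690/-0.630; half-tol=0.450, Σhalf²=0.246600
  +C: nom +21.200 → Σnom=-1.190; wc +0.390/-0.180 → slack +1.080/-0.810; half-tol=0.285, Σhalf²=0.327825
  +D: nom +46.000 → Σnom=44.810; wc +0.460/-0.350 → slack +1.540/-1.160; half-tol=0.405, Σhalf²=0.491850
  +E: nom +2.000 → Σnom=46.810; wc +0.020/-0.260 → slack +1.560/-1.420; half-tol=0.140, Σhalf²=0.511450
  +F: nom +6.100 → Σnom=52.910; wc +0.379/-0.230 → slack +1.939/-1.650; half-tol=0.304, Σhalf²=0.604170
  -G: nom -37.160 → Σnom=15.750; wc +0.370/-0.410 → slack +2.309/-2.060; half-tol=0.390, Σhalf²=0.756270
  -H: nom -49.200 → Σnom=-33.450; wc +0.330/-0.330 → slack +2.639/-2.390; half-tol=0.330, Σhalf²=0.865170
  -I: nom -26.800 → Σnom=-60.250; wc +0.370/-0.059 → slack +3.009/-2.449; half-tol=0.214, Σhalf²=0.911181
Nominal = -60.250. Worst-case = [-60.250 - 2.449, -60.250 + 3.009] = [-62.699, -57.241]. RSS = √0.911181 = 0.955.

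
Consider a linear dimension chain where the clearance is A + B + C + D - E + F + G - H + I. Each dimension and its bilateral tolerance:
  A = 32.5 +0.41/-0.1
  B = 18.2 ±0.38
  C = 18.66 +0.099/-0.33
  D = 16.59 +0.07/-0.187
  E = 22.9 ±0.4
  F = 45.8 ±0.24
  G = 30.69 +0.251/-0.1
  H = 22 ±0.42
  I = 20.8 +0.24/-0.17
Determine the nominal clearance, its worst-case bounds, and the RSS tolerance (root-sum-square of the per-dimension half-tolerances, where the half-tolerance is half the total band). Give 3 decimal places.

nominal=138.340 wc=[136.013,140.850] rss=0.860

Stack each dimension's contribution:
  +A: nom +32.500 → Σnom=32.500; wc +0.410/-0.100 → slack +0.410/-0.100; half-tol=0.255, Σhalf²=0.065025
  +B: nom +18.200 → Σnom=50.700; wc +0.380/-0.380 → slack +0.790/-0.480; half-tol=0.380, Σhalf²=0.209425
  +C: nom +18.660 → Σnom=69.360; wc +0.099/-0.330 → slack +0.889/-0.810; half-tol=0.215, Σhalf²=0.255435
  +D: nom +16.590 → Σnom=85.950; wc +0.070/-0.187 → slack +0.959/-0.997; half-tol=0.129, Σhalf²=0.271948
  -E: nom -22.900 → Σnom=63.050; wc +0.400/-0.400 → slack +1.359/-1.397; half-tol=0.400, Σhalf²=0.431948
  +F: nom +45.800 → Σnom=108.850; wc +0.240/-0.240 → slack +1.599/-1.637; half-tol=0.240, Σhalf²=0.489548
  +G: nom +30.690 → Σnom=139.540; wc +0.251/-0.100 → slack +1.850/-1.737; half-tol=0.175, Σhalf²=0.520348
  -H: nom -22.000 → Σnom=117.540; wc +0.420/-0.420 → slack +2.270/-2.157; half-tol=0.420, Σhalf²=0.696748
  +I: nom +20.800 → Σnom=138.340; wc +0.240/-0.170 → slack +2.510/-2.327; half-tol=0.205, Σhalf²=0.738773
Nominal = 138.340. Worst-case = [138.340 - 2.327, 138.340 + 2.510] = [136.013, 140.850]. RSS = √0.738773 = 0.860.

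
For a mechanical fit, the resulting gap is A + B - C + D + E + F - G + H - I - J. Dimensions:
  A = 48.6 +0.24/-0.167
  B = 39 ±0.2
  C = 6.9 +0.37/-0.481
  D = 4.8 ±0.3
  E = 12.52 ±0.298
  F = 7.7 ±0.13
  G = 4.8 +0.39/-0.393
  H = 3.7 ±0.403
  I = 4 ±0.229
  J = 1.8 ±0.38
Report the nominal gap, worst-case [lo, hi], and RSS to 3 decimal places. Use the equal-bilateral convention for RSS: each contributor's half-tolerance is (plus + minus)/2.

Stack each dimension's contribution:
  +A: nom +48.600 → Σnom=48.600; wc +0.240/-0.167 → slack +0.240/-0.167; half-tol=0.204, Σhalf²=0.041412
  +B: nom +39.000 → Σnom=87.600; wc +0.200/-0.200 → slack +0.440/-0.367; half-tol=0.200, Σhalf²=0.081412
  -C: nom -6.900 → Σnom=80.700; wc +0.481/-0.370 → slack +0.921/-0.737; half-tol=0.425, Σhalf²=0.262463
  +D: nom +4.800 → Σnom=85.500; wc +0.300/-0.300 → slack +1.221/-1.037; half-tol=0.300, Σhalf²=0.352463
  +E: nom +12.520 → Σnom=98.020; wc +0.298/-0.298 → slack +1.519/-1.335; half-tol=0.298, Σhalf²=0.441267
  +F: nom +7.700 → Σnom=105.720; wc +0.130/-0.130 → slack +1.649/-1.465; half-tol=0.130, Σhalf²=0.458167
  -G: nom -4.800 → Σnom=100.920; wc +0.393/-0.390 → slack +2.042/-1.855; half-tol=0.392, Σhalf²=0.611439
  +H: nom +3.700 → Σnom=104.620; wc +0.403/-0.403 → slack +2.445/-2.258; half-tol=0.403, Σhalf²=0.773848
  -I: nom -4.000 → Σnom=100.620; wc +0.229/-0.229 → slack +2.674/-2.487; half-tol=0.229, Σhalf²=0.826289
  -J: nom -1.800 → Σnom=98.820; wc +0.380/-0.380 → slack +3.054/-2.867; half-tol=0.380, Σhalf²=0.970689
Nominal = 98.820. Worst-case = [98.820 - 2.867, 98.820 + 3.054] = [95.953, 101.874]. RSS = √0.970689 = 0.985.

nominal=98.820 wc=[95.953,101.874] rss=0.985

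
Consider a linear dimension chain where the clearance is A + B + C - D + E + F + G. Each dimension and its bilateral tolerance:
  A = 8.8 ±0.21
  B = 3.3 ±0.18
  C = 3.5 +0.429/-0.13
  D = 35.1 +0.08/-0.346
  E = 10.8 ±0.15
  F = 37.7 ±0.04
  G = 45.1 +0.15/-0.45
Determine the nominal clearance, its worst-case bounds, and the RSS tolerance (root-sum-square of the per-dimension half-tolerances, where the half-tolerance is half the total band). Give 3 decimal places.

Stack each dimension's contribution:
  +A: nom +8.800 → Σnom=8.800; wc +0.210/-0.210 → slack +0.210/-0.210; half-tol=0.210, Σhalf²=0.044100
  +B: nom +3.300 → Σnom=12.100; wc +0.180/-0.180 → slack +0.390/-0.390; half-tol=0.180, Σhalf²=0.076500
  +C: nom +3.500 → Σnom=15.600; wc +0.429/-0.130 → slack +0.819/-0.520; half-tol=0.279, Σhalf²=0.154620
  -D: nom -35.100 → Σnom=-19.500; wc +0.346/-0.080 → slack +1.165/-0.600; half-tol=0.213, Σhalf²=0.199989
  +E: nom +10.800 → Σnom=-8.700; wc +0.150/-0.150 → slack +1.315/-0.750; half-tol=0.150, Σhalf²=0.222489
  +F: nom +37.700 → Σnom=29.000; wc +0.040/-0.040 → slack +1.355/-0.790; half-tol=0.040, Σhalf²=0.224089
  +G: nom +45.100 → Σnom=74.100; wc +0.150/-0.450 → slack +1.505/-1.240; half-tol=0.300, Σhalf²=0.314089
Nominal = 74.100. Worst-case = [74.100 - 1.240, 74.100 + 1.505] = [72.860, 75.605]. RSS = √0.314089 = 0.560.

nominal=74.100 wc=[72.860,75.605] rss=0.560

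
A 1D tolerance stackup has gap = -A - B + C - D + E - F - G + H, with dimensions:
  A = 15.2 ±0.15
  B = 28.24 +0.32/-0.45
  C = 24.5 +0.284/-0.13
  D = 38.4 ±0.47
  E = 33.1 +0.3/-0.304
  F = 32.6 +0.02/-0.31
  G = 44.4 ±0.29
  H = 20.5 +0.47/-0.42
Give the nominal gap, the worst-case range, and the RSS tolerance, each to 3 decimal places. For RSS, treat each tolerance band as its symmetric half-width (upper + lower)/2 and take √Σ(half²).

nominal=-80.740 wc=[-82.844,-78.016] rss=0.914

Stack each dimension's contribution:
  -A: nom -15.200 → Σnom=-15.200; wc +0.150/-0.150 → slack +0.150/-0.150; half-tol=0.150, Σhalf²=0.022500
  -B: nom -28.240 → Σnom=-43.440; wc +0.450/-0.320 → slack +0.600/-0.470; half-tol=0.385, Σhalf²=0.170725
  +C: nom +24.500 → Σnom=-18.940; wc +0.284/-0.130 → slack +0.884/-0.600; half-tol=0.207, Σhalf²=0.213574
  -D: nom -38.400 → Σnom=-57.340; wc +0.470/-0.470 → slack +1.354/-1.070; half-tol=0.470, Σhalf²=0.434474
  +E: nom +33.100 → Σnom=-24.240; wc +0.300/-0.304 → slack +1.654/-1.374; half-tol=0.302, Σhalf²=0.525678
  -F: nom -32.600 → Σnom=-56.840; wc +0.310/-0.020 → slack +1.964/-1.394; half-tol=0.165, Σhalf²=0.552903
  -G: nom -44.400 → Σnom=-101.240; wc +0.290/-0.290 → slack +2.254/-1.684; half-tol=0.290, Σhalf²=0.637003
  +H: nom +20.500 → Σnom=-80.740; wc +0.470/-0.420 → slack +2.724/-2.104; half-tol=0.445, Σhalf²=0.835028
Nominal = -80.740. Worst-case = [-80.740 - 2.104, -80.740 + 2.724] = [-82.844, -78.016]. RSS = √0.835028 = 0.914.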